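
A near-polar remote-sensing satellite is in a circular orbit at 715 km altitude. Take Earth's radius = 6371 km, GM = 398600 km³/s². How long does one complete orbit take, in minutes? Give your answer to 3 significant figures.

98.9 min

Semi-major axis a = 6371 + 715 = 7086 km. Period T = 2π√(a³/μ) = 2π√(7086³/398600) = 5936.3 s = 98.94 min.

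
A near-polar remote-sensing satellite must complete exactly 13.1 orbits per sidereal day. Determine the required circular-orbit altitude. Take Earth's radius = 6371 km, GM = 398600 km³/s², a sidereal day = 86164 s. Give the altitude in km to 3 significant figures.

Required period T = 86164 / 13.1 = 6577.4 s.
From T = 2π√(a³/μ): a = (μ T²/4π²)^(1/3) = (398600 × 6577.4² / 4π²)^(1/3) = 7587 km.
Altitude h = a − R = 7587 − 6371 = 1216 km.

1220 km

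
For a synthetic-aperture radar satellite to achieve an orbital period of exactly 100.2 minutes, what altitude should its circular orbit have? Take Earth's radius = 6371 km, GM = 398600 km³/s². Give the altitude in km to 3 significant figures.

775 km

T = 100.2 min = 6012.0 s.
From T = 2π√(a³/μ): a = (μ T²/4π²)^(1/3) = (398600 × 6012.0² / 4π²)^(1/3) = 7146 km.
Altitude h = a − R = 7146 − 6371 = 775 km.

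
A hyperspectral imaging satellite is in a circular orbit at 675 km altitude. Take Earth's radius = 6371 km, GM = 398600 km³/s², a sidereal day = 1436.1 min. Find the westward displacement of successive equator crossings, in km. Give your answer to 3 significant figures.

Semi-major axis a = 6371 + 675 = 7046 km. Period T = 2π√(a³/μ) = 2π√(7046³/398600) = 5886.1 s = 98.10 min.
During one orbit Earth rotates (5886.1 / 86166) × 360° = 24.59°.
At the equator that is 24.59° × (2π·6371/360) km/° = 24.59 × 111.2 = 2734 km.

2730 km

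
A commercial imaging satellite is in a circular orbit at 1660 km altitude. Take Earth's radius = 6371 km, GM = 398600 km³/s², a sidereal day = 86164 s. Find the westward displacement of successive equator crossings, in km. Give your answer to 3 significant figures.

3330 km

Semi-major axis a = 6371 + 1660 = 8031 km. Period T = 2π√(a³/μ) = 2π√(8031³/398600) = 7162.5 s = 119.38 min.
During one orbit Earth rotates (7162.5 / 86164) × 360° = 29.93°.
At the equator that is 29.93° × (2π·6371/360) km/° = 29.93 × 111.2 = 3328 km.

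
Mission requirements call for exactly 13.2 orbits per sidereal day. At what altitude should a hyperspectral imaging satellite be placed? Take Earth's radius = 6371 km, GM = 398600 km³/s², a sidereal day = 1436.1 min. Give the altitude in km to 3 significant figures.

Required period T = 86166 / 13.2 = 6527.7 s.
From T = 2π√(a³/μ): a = (μ T²/4π²)^(1/3) = (398600 × 6527.7² / 4π²)^(1/3) = 7549 km.
Altitude h = a − R = 7549 − 6371 = 1178 km.

1180 km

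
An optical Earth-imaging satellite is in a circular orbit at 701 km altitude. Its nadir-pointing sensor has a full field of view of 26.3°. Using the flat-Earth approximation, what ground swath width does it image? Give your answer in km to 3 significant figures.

328 km

Half-angle = 26.3°/2 = 13.15°.
Swath width ≈ 2h·tan(θ/2) = 2 × 701 × tan(13.15°) = 327.5 km.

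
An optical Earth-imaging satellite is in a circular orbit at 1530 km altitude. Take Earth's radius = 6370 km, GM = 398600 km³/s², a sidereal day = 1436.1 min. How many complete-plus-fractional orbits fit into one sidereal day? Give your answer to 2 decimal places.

Semi-major axis a = 6370 + 1530 = 7900 km. Period T = 2π√(a³/μ) = 2π√(7900³/398600) = 6988.0 s = 116.47 min.
Orbits per sidereal day = 86166 / 6988.0 = 12.331.

12.33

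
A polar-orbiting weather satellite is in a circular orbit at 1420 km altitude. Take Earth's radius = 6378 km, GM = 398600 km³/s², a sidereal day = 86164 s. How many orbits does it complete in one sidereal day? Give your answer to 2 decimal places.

12.57

Semi-major axis a = 6378 + 1420 = 7798 km. Period T = 2π√(a³/μ) = 2π√(7798³/398600) = 6853.1 s = 114.22 min.
Orbits per sidereal day = 86164 / 6853.1 = 12.573.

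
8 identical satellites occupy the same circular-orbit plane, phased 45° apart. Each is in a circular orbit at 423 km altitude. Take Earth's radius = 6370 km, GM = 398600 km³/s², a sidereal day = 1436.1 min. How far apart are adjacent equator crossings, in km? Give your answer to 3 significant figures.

Semi-major axis a = 6370 + 423 = 6793 km. Period T = 2π√(a³/μ) = 2π√(6793³/398600) = 5571.9 s = 92.87 min.
Single-satellite node shift = (5571.9/86166) × 360° = 23.28°.
With 8 satellites evenly phased, successive equator crossings are 23.28/8 = 2.910° apart.
That is 2.910 × 111.2 = 324 km at the equator.

324 km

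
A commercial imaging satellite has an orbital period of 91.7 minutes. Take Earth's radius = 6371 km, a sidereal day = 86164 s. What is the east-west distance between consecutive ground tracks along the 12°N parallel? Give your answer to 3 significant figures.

2500 km

T = 91.7 min = 5502.0 s.
Node shift per orbit = (5502.0/86164) × 360° = 22.99°.
Equatorial spacing = 22.99 × 111.2 km/° = 2556 km.
At 12° latitude, spacing = 2556 × cos(12°) = 2500 km.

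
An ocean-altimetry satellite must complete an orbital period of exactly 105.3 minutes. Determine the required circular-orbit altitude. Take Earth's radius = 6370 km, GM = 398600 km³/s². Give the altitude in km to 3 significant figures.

1020 km

T = 105.3 min = 6318.0 s.
From T = 2π√(a³/μ): a = (μ T²/4π²)^(1/3) = (398600 × 6318.0² / 4π²)^(1/3) = 7387 km.
Altitude h = a − R = 7387 − 6370 = 1017 km.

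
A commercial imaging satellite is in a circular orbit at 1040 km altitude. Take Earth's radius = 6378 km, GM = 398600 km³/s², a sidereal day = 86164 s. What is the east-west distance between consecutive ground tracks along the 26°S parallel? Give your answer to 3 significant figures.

2660 km

Semi-major axis a = 6378 + 1040 = 7418 km. Period T = 2π√(a³/μ) = 2π√(7418³/398600) = 6358.3 s = 105.97 min.
Node shift per orbit = (6358.3/86164) × 360° = 26.57°.
Equatorial spacing = 26.57 × 111.3 km/° = 2957 km.
At 26° latitude, spacing = 2957 × cos(26°) = 2658 km.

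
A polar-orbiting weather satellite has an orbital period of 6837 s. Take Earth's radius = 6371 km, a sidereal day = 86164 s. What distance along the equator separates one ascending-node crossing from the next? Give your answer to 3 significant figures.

3180 km

During one orbit Earth rotates (6837.0 / 86164) × 360° = 28.57°.
At the equator that is 28.57° × (2π·6371/360) km/° = 28.57 × 111.2 = 3176 km.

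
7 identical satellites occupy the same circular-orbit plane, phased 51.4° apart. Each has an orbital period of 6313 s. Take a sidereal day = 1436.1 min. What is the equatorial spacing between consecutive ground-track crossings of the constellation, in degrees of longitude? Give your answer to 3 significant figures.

3.77°

Single-satellite node shift = (6313.0/86166) × 360° = 26.38°.
With 7 satellites evenly phased, successive equator crossings are 26.38/7 = 3.768° apart.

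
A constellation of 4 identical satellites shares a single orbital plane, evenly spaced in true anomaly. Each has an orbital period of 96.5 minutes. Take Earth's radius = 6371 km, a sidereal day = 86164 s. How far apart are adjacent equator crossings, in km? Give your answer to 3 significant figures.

672 km

T = 96.5 min = 5790.0 s.
Single-satellite node shift = (5790.0/86164) × 360° = 24.19°.
With 4 satellites evenly phased, successive equator crossings are 24.19/4 = 6.048° apart.
That is 6.048 × 111.2 = 672 km at the equator.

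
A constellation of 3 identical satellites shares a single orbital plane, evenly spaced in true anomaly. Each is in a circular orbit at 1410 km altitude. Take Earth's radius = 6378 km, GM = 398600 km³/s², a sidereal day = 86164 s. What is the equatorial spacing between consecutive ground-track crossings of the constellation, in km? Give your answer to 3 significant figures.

Semi-major axis a = 6378 + 1410 = 7788 km. Period T = 2π√(a³/μ) = 2π√(7788³/398600) = 6839.9 s = 114.00 min.
Single-satellite node shift = (6839.9/86164) × 360° = 28.58°.
With 3 satellites evenly phased, successive equator crossings are 28.58/3 = 9.526° apart.
That is 9.526 × 111.3 = 1060 km at the equator.

1060 km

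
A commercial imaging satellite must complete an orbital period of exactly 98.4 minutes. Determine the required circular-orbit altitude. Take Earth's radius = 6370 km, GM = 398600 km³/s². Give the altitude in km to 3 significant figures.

690 km

T = 98.4 min = 5904.0 s.
From T = 2π√(a³/μ): a = (μ T²/4π²)^(1/3) = (398600 × 5904.0² / 4π²)^(1/3) = 7060 km.
Altitude h = a − R = 7060 − 6370 = 690 km.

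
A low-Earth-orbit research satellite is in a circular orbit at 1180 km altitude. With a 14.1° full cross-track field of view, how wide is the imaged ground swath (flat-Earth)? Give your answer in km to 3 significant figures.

292 km

Half-angle = 14.1°/2 = 7.05°.
Swath width ≈ 2h·tan(θ/2) = 2 × 1180 × tan(7.05°) = 291.9 km.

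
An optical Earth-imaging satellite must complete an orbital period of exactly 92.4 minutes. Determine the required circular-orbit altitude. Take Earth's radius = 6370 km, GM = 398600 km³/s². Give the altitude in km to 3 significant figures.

T = 92.4 min = 5544.0 s.
From T = 2π√(a³/μ): a = (μ T²/4π²)^(1/3) = (398600 × 5544.0² / 4π²)^(1/3) = 6770 km.
Altitude h = a − R = 6770 − 6370 = 400 km.

400 km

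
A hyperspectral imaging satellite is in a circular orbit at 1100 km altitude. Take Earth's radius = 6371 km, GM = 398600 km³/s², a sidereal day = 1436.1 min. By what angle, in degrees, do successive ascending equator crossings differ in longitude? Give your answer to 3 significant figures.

26.9°

Semi-major axis a = 6371 + 1100 = 7471 km. Period T = 2π√(a³/μ) = 2π√(7471³/398600) = 6426.6 s = 107.11 min.
During one orbit Earth rotates (6426.6 / 86166) × 360° = 26.85°.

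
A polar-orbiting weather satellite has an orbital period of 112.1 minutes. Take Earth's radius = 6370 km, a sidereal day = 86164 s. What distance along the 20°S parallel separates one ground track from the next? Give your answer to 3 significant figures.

2940 km

T = 112.1 min = 6726.0 s.
Node shift per orbit = (6726.0/86164) × 360° = 28.10°.
Equatorial spacing = 28.10 × 111.2 km/° = 3124 km.
At 20° latitude, spacing = 3124 × cos(20°) = 2936 km.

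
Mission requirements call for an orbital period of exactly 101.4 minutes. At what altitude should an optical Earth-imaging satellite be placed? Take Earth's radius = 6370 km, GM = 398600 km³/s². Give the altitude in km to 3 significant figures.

T = 101.4 min = 6084.0 s.
From T = 2π√(a³/μ): a = (μ T²/4π²)^(1/3) = (398600 × 6084.0² / 4π²)^(1/3) = 7203 km.
Altitude h = a − R = 7203 − 6370 = 833 km.

833 km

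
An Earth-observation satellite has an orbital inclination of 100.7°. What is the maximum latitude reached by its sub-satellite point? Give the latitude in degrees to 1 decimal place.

79.3°

Retrograde orbit: the ground track reaches ±(180° − i) = ±(180 − 100.7) = ±79.3°.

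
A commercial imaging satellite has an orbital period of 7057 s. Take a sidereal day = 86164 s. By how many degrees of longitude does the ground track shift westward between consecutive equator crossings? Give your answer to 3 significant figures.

During one orbit Earth rotates (7057.0 / 86164) × 360° = 29.48°.

29.5°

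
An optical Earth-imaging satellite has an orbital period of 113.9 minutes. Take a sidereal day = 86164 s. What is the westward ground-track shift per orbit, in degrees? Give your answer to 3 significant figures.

T = 113.9 min = 6834.0 s.
During one orbit Earth rotates (6834.0 / 86164) × 360° = 28.55°.

28.6°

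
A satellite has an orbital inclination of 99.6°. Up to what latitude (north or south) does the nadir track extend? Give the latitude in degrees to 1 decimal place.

Retrograde orbit: the ground track reaches ±(180° − i) = ±(180 − 99.6) = ±80.4°.

80.4°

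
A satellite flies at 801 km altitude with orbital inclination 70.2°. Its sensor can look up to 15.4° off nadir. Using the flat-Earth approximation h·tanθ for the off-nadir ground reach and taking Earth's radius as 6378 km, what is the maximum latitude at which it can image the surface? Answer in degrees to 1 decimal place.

72.2°

For a prograde orbit the ground track reaches latitude ±i = ±70.2°.
Sensor half-swath on the ground ≈ 801·tan(15.4°) = 221 km = 1.98° of latitude.
Maximum observable latitude ≈ 70.2 + 1.98 = 72.2°.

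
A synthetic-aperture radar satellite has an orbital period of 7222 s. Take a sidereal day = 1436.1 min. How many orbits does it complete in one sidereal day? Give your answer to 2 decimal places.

11.93

Orbits per sidereal day = 86166 / 7222.0 = 11.931.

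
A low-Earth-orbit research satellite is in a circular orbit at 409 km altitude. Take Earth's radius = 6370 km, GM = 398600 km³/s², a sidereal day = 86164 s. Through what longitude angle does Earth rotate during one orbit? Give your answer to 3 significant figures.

Semi-major axis a = 6370 + 409 = 6779 km. Period T = 2π√(a³/μ) = 2π√(6779³/398600) = 5554.7 s = 92.58 min.
During one orbit Earth rotates (5554.7 / 86164) × 360° = 23.21°.

23.2°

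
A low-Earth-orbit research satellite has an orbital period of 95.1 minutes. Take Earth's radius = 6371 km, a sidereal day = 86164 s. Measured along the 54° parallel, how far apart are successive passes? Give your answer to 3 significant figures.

T = 95.1 min = 5706.0 s.
Node shift per orbit = (5706.0/86164) × 360° = 23.84°.
Equatorial spacing = 23.84 × 111.2 km/° = 2651 km.
At 54° latitude, spacing = 2651 × cos(54°) = 1558 km.

1560 km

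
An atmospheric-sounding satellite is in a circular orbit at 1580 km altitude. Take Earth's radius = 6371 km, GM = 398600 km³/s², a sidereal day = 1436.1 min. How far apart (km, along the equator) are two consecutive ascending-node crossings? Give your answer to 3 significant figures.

Semi-major axis a = 6371 + 1580 = 7951 km. Period T = 2π√(a³/μ) = 2π√(7951³/398600) = 7055.8 s = 117.60 min.
During one orbit Earth rotates (7055.8 / 86166) × 360° = 29.48°.
At the equator that is 29.48° × (2π·6371/360) km/° = 29.48 × 111.2 = 3278 km.

3280 km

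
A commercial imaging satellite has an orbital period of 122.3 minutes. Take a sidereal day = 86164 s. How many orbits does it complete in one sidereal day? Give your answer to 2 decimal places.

11.74

T = 122.3 min = 7338.0 s.
Orbits per sidereal day = 86164 / 7338.0 = 11.742.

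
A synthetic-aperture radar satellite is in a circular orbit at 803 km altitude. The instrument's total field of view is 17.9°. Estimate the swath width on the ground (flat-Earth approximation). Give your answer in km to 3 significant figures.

Half-angle = 17.9°/2 = 8.95°.
Swath width ≈ 2h·tan(θ/2) = 2 × 803 × tan(8.95°) = 252.9 km.

253 km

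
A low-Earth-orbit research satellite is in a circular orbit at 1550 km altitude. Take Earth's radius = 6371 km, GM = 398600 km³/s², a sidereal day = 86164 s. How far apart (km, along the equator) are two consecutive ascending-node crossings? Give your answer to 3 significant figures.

Semi-major axis a = 6371 + 1550 = 7921 km. Period T = 2π√(a³/μ) = 2π√(7921³/398600) = 7015.9 s = 116.93 min.
During one orbit Earth rotates (7015.9 / 86164) × 360° = 29.31°.
At the equator that is 29.31° × (2π·6371/360) km/° = 29.31 × 111.2 = 3259 km.

3260 km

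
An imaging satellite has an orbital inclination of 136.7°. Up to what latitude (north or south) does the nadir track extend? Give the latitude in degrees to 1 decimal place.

43.3°

Retrograde orbit: the ground track reaches ±(180° − i) = ±(180 − 136.7) = ±43.3°.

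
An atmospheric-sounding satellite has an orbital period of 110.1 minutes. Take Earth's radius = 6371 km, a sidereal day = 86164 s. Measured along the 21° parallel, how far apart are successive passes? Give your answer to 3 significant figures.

T = 110.1 min = 6606.0 s.
Node shift per orbit = (6606.0/86164) × 360° = 27.60°.
Equatorial spacing = 27.60 × 111.2 km/° = 3069 km.
At 21° latitude, spacing = 3069 × cos(21°) = 2865 km.

2870 km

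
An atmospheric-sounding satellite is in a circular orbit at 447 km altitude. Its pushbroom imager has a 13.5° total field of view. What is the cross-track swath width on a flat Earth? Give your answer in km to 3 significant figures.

Half-angle = 13.5°/2 = 6.75°.
Swath width ≈ 2h·tan(θ/2) = 2 × 447 × tan(6.75°) = 105.8 km.

106 km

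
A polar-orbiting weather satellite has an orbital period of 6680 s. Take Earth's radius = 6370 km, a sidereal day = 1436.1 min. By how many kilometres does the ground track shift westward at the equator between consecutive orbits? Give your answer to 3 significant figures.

3100 km

During one orbit Earth rotates (6680.0 / 86166) × 360° = 27.91°.
At the equator that is 27.91° × (2π·6370/360) km/° = 27.91 × 111.2 = 3103 km.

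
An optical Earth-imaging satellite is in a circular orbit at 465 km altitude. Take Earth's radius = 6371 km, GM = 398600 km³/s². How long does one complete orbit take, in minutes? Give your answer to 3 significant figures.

Semi-major axis a = 6371 + 465 = 6836 km. Period T = 2π√(a³/μ) = 2π√(6836³/398600) = 5624.9 s = 93.75 min.

93.7 min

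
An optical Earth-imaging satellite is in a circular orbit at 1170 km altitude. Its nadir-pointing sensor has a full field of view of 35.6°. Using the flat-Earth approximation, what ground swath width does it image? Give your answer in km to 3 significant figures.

Half-angle = 35.6°/2 = 17.8°.
Swath width ≈ 2h·tan(θ/2) = 2 × 1170 × tan(17.8°) = 751.3 km.

751 km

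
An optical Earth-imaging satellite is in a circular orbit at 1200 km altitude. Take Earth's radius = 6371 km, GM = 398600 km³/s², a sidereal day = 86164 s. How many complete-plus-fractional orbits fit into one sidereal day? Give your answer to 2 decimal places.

13.14

Semi-major axis a = 6371 + 1200 = 7571 km. Period T = 2π√(a³/μ) = 2π√(7571³/398600) = 6556.0 s = 109.27 min.
Orbits per sidereal day = 86164 / 6556.0 = 13.143.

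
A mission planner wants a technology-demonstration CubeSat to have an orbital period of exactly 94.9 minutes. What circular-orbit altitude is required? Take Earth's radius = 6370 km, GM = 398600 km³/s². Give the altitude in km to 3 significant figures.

T = 94.9 min = 5694.0 s.
From T = 2π√(a³/μ): a = (μ T²/4π²)^(1/3) = (398600 × 5694.0² / 4π²)^(1/3) = 6892 km.
Altitude h = a − R = 6892 − 6370 = 522 km.

522 km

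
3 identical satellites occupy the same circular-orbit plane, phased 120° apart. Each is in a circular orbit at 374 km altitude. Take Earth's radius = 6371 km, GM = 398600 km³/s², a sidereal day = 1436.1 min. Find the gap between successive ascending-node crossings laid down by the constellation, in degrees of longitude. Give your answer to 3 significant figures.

7.68°

Semi-major axis a = 6371 + 374 = 6745 km. Period T = 2π√(a³/μ) = 2π√(6745³/398600) = 5513.0 s = 91.88 min.
Single-satellite node shift = (5513.0/86166) × 360° = 23.03°.
With 3 satellites evenly phased, successive equator crossings are 23.03/3 = 7.678° apart.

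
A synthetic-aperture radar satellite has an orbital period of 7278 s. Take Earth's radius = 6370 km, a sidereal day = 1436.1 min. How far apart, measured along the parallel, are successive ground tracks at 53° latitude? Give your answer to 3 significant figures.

Node shift per orbit = (7278.0/86166) × 360° = 30.41°.
Equatorial spacing = 30.41 × 111.2 km/° = 3381 km.
At 53° latitude, spacing = 3381 × cos(53°) = 2035 km.

2030 km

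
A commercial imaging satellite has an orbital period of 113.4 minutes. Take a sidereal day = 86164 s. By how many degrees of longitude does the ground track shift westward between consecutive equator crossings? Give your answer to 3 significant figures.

28.4°

T = 113.4 min = 6804.0 s.
During one orbit Earth rotates (6804.0 / 86164) × 360° = 28.43°.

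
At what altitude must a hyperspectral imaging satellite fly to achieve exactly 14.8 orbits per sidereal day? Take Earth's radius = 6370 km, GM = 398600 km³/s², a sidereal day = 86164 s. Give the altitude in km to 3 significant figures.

Required period T = 86164 / 14.8 = 5821.9 s.
From T = 2π√(a³/μ): a = (μ T²/4π²)^(1/3) = (398600 × 5821.9² / 4π²)^(1/3) = 6995 km.
Altitude h = a − R = 6995 − 6370 = 625 km.

625 km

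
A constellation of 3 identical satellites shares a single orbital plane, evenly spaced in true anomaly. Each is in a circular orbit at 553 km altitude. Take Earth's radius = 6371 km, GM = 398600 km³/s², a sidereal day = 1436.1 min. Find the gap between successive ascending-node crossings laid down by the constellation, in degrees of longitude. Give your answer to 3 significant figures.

Semi-major axis a = 6371 + 553 = 6924 km. Period T = 2π√(a³/μ) = 2π√(6924³/398600) = 5733.9 s = 95.56 min.
Single-satellite node shift = (5733.9/86166) × 360° = 23.96°.
With 3 satellites evenly phased, successive equator crossings are 23.96/3 = 7.985° apart.

7.99°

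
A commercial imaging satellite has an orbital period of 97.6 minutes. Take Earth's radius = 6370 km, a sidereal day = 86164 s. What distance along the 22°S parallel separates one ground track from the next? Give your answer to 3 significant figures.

T = 97.6 min = 5856.0 s.
Node shift per orbit = (5856.0/86164) × 360° = 24.47°.
Equatorial spacing = 24.47 × 111.2 km/° = 2720 km.
At 22° latitude, spacing = 2720 × cos(22°) = 2522 km.

2520 km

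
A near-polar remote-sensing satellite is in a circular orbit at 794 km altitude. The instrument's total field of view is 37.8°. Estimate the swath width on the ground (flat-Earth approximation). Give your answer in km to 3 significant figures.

544 km

Half-angle = 37.8°/2 = 18.9°.
Swath width ≈ 2h·tan(θ/2) = 2 × 794 × tan(18.9°) = 543.7 km.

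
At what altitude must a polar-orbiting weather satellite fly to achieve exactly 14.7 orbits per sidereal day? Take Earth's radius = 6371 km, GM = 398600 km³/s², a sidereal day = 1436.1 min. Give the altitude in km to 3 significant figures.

655 km

Required period T = 86166 / 14.7 = 5861.6 s.
From T = 2π√(a³/μ): a = (μ T²/4π²)^(1/3) = (398600 × 5861.6² / 4π²)^(1/3) = 7026 km.
Altitude h = a − R = 7026 − 6371 = 655 km.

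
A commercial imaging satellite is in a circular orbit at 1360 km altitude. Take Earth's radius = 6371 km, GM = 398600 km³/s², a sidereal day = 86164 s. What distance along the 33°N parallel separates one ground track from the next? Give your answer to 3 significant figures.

Semi-major axis a = 6371 + 1360 = 7731 km. Period T = 2π√(a³/μ) = 2π√(7731³/398600) = 6765.0 s = 112.75 min.
Node shift per orbit = (6765.0/86164) × 360° = 28.26°.
Equatorial spacing = 28.26 × 111.2 km/° = 3143 km.
At 33° latitude, spacing = 3143 × cos(33°) = 2636 km.

2640 km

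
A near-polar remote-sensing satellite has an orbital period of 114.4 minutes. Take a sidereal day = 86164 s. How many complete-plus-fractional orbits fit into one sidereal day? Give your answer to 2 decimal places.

12.55

T = 114.4 min = 6864.0 s.
Orbits per sidereal day = 86164 / 6864.0 = 12.553.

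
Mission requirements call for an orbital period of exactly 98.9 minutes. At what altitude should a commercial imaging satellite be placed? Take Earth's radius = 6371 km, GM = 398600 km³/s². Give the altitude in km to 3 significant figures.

713 km

T = 98.9 min = 5934.0 s.
From T = 2π√(a³/μ): a = (μ T²/4π²)^(1/3) = (398600 × 5934.0² / 4π²)^(1/3) = 7084 km.
Altitude h = a − R = 7084 − 6371 = 713 km.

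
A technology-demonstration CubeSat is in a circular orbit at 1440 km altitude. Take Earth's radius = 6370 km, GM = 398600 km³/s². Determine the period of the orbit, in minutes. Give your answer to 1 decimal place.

114.5 min

Semi-major axis a = 6370 + 1440 = 7810 km. Period T = 2π√(a³/μ) = 2π√(7810³/398600) = 6868.9 s = 114.48 min.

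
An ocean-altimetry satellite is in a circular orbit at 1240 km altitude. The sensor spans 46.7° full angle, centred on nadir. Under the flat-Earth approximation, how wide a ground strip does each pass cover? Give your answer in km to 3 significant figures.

Half-angle = 46.7°/2 = 23.35°.
Swath width ≈ 2h·tan(θ/2) = 2 × 1240 × tan(23.35°) = 1070.6 km.

1070 km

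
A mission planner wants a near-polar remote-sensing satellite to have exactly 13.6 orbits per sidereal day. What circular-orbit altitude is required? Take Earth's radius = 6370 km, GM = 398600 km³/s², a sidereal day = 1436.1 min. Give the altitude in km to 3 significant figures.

Required period T = 86166 / 13.6 = 6335.7 s.
From T = 2π√(a³/μ): a = (μ T²/4π²)^(1/3) = (398600 × 6335.7² / 4π²)^(1/3) = 7400 km.
Altitude h = a − R = 7400 − 6370 = 1030 km.

1030 km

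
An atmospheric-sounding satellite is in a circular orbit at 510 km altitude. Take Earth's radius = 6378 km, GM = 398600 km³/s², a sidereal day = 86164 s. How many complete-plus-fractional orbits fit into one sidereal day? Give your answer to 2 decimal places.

15.15

Semi-major axis a = 6378 + 510 = 6888 km. Period T = 2π√(a³/μ) = 2π√(6888³/398600) = 5689.2 s = 94.82 min.
Orbits per sidereal day = 86164 / 5689.2 = 15.145.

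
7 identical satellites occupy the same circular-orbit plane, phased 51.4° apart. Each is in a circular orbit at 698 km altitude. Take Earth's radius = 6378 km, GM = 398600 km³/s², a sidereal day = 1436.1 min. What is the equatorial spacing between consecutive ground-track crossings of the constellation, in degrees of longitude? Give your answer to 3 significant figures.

3.54°

Semi-major axis a = 6378 + 698 = 7076 km. Period T = 2π√(a³/μ) = 2π√(7076³/398600) = 5923.7 s = 98.73 min.
Single-satellite node shift = (5923.7/86166) × 360° = 24.75°.
With 7 satellites evenly phased, successive equator crossings are 24.75/7 = 3.536° apart.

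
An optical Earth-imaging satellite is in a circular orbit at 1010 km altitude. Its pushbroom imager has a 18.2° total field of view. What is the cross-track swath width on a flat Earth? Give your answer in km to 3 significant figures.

Half-angle = 18.2°/2 = 9.1°.
Swath width ≈ 2h·tan(θ/2) = 2 × 1010 × tan(9.1°) = 323.6 km.

324 km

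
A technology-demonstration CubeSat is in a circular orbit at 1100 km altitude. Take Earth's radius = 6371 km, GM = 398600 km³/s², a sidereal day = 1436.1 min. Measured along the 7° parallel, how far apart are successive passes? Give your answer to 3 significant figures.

Semi-major axis a = 6371 + 1100 = 7471 km. Period T = 2π√(a³/μ) = 2π√(7471³/398600) = 6426.6 s = 107.11 min.
Node shift per orbit = (6426.6/86166) × 360° = 26.85°.
Equatorial spacing = 26.85 × 111.2 km/° = 2986 km.
At 7° latitude, spacing = 2986 × cos(7°) = 2963 km.

2960 km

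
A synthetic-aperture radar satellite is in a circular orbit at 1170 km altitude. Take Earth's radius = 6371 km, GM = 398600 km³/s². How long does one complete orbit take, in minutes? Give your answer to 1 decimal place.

108.6 min

Semi-major axis a = 6371 + 1170 = 7541 km. Period T = 2π√(a³/μ) = 2π√(7541³/398600) = 6517.1 s = 108.62 min.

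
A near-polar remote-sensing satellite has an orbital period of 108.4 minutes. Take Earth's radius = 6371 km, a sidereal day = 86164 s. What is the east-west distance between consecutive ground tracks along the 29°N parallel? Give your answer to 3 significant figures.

2640 km

T = 108.4 min = 6504.0 s.
Node shift per orbit = (6504.0/86164) × 360° = 27.17°.
Equatorial spacing = 27.17 × 111.2 km/° = 3022 km.
At 29° latitude, spacing = 3022 × cos(29°) = 2643 km.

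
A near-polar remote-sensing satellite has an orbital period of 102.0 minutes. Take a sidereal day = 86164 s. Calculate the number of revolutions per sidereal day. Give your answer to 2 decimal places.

14.08

T = 102.0 min = 6120.0 s.
Orbits per sidereal day = 86164 / 6120.0 = 14.079.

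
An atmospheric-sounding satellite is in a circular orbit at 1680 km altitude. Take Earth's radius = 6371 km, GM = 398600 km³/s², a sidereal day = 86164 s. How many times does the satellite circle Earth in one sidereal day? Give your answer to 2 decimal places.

Semi-major axis a = 6371 + 1680 = 8051 km. Period T = 2π√(a³/μ) = 2π√(8051³/398600) = 7189.3 s = 119.82 min.
Orbits per sidereal day = 86164 / 7189.3 = 11.985.

11.99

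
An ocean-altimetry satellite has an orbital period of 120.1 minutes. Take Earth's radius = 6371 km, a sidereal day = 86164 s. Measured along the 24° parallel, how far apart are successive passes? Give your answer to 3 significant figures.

T = 120.1 min = 7206.0 s.
Node shift per orbit = (7206.0/86164) × 360° = 30.11°.
Equatorial spacing = 30.11 × 111.2 km/° = 3348 km.
At 24° latitude, spacing = 3348 × cos(24°) = 3058 km.

3060 km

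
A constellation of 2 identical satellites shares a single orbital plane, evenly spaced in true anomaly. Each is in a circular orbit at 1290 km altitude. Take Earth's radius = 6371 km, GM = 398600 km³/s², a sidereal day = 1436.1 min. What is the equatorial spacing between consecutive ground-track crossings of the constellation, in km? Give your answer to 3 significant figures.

Semi-major axis a = 6371 + 1290 = 7661 km. Period T = 2π√(a³/μ) = 2π√(7661³/398600) = 6673.3 s = 111.22 min.
Single-satellite node shift = (6673.3/86166) × 360° = 27.88°.
With 2 satellites evenly phased, successive equator crossings are 27.88/2 = 13.940° apart.
That is 13.940 × 111.2 = 1550 km at the equator.

1550 km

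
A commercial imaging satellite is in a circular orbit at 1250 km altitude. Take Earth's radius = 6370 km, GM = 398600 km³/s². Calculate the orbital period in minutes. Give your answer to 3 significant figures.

110 min

Semi-major axis a = 6370 + 1250 = 7620 km. Period T = 2π√(a³/μ) = 2π√(7620³/398600) = 6619.8 s = 110.33 min.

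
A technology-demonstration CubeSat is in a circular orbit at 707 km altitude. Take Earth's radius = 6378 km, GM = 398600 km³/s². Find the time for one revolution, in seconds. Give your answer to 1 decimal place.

Semi-major axis a = 6378 + 707 = 7085 km. Period T = 2π√(a³/μ) = 2π√(7085³/398600) = 5935.0 s = 98.92 min.

5935.0 seconds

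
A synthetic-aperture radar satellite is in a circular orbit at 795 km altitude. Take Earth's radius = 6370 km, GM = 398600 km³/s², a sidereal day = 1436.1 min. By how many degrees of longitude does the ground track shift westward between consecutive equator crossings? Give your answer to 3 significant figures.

25.2°

Semi-major axis a = 6370 + 795 = 7165 km. Period T = 2π√(a³/μ) = 2π√(7165³/398600) = 6035.8 s = 100.60 min.
During one orbit Earth rotates (6035.8 / 86166) × 360° = 25.22°.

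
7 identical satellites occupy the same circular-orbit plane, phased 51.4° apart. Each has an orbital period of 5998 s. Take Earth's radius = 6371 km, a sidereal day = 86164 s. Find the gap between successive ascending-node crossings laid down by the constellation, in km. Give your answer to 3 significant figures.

Single-satellite node shift = (5998.0/86164) × 360° = 25.06°.
With 7 satellites evenly phased, successive equator crossings are 25.06/7 = 3.580° apart.
That is 3.580 × 111.2 = 398 km at the equator.

398 km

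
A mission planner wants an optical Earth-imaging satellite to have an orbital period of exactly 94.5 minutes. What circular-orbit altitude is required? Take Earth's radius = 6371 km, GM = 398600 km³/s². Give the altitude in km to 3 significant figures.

501 km

T = 94.5 min = 5670.0 s.
From T = 2π√(a³/μ): a = (μ T²/4π²)^(1/3) = (398600 × 5670.0² / 4π²)^(1/3) = 6872 km.
Altitude h = a − R = 6872 − 6371 = 501 km.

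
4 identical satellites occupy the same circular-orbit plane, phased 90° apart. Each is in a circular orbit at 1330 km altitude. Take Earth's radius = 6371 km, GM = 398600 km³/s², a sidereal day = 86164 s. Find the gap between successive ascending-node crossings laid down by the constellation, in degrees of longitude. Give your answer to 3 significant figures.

7.03°

Semi-major axis a = 6371 + 1330 = 7701 km. Period T = 2π√(a³/μ) = 2π√(7701³/398600) = 6725.6 s = 112.09 min.
Single-satellite node shift = (6725.6/86164) × 360° = 28.10°.
With 4 satellites evenly phased, successive equator crossings are 28.10/4 = 7.025° apart.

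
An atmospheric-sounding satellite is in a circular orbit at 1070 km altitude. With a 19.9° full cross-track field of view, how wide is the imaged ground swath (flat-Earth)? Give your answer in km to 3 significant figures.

Half-angle = 19.9°/2 = 9.95°.
Swath width ≈ 2h·tan(θ/2) = 2 × 1070 × tan(9.95°) = 375.4 km.

375 km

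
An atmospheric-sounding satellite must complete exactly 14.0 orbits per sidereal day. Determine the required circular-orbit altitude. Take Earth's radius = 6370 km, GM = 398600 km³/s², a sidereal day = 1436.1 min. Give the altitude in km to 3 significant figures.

Required period T = 86166 / 14.0 = 6154.7 s.
From T = 2π√(a³/μ): a = (μ T²/4π²)^(1/3) = (398600 × 6154.7² / 4π²)^(1/3) = 7259 km.
Altitude h = a − R = 7259 − 6370 = 889 km.

889 km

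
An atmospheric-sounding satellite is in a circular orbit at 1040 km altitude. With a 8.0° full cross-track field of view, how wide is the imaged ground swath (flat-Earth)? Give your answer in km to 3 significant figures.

145 km

Half-angle = 8.0°/2 = 4°.
Swath width ≈ 2h·tan(θ/2) = 2 × 1040 × tan(4°) = 145.4 km.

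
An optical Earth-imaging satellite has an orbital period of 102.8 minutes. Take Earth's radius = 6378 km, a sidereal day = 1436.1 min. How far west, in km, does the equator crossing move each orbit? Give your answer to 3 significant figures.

T = 102.8 min = 6168.0 s.
During one orbit Earth rotates (6168.0 / 86166) × 360° = 25.77°.
At the equator that is 25.77° × (2π·6378/360) km/° = 25.77 × 111.3 = 2869 km.

2870 km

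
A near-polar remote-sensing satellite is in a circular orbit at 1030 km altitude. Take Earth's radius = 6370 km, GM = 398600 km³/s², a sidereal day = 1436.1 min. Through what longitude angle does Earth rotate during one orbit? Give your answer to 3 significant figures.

26.5°

Semi-major axis a = 6370 + 1030 = 7400 km. Period T = 2π√(a³/μ) = 2π√(7400³/398600) = 6335.2 s = 105.59 min.
During one orbit Earth rotates (6335.2 / 86166) × 360° = 26.47°.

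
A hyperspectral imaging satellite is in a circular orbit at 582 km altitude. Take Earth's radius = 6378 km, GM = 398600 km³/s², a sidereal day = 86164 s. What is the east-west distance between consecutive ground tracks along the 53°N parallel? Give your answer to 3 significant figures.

Semi-major axis a = 6378 + 582 = 6960 km. Period T = 2π√(a³/μ) = 2π√(6960³/398600) = 5778.6 s = 96.31 min.
Node shift per orbit = (5778.6/86164) × 360° = 24.14°.
Equatorial spacing = 24.14 × 111.3 km/° = 2688 km.
At 53° latitude, spacing = 2688 × cos(53°) = 1617 km.

1620 km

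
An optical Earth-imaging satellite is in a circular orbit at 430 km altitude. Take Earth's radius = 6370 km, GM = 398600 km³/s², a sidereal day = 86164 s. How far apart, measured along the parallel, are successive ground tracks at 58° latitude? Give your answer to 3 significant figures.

1370 km

Semi-major axis a = 6370 + 430 = 6800 km. Period T = 2π√(a³/μ) = 2π√(6800³/398600) = 5580.5 s = 93.01 min.
Node shift per orbit = (5580.5/86164) × 360° = 23.32°.
Equatorial spacing = 23.32 × 111.2 km/° = 2592 km.
At 58° latitude, spacing = 2592 × cos(58°) = 1374 km.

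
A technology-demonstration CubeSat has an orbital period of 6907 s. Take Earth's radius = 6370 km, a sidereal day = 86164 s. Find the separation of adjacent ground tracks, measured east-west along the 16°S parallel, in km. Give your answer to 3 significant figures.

3080 km

Node shift per orbit = (6907.0/86164) × 360° = 28.86°.
Equatorial spacing = 28.86 × 111.2 km/° = 3208 km.
At 16° latitude, spacing = 3208 × cos(16°) = 3084 km.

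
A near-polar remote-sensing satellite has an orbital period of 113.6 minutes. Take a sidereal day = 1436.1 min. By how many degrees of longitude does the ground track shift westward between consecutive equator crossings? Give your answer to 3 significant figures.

T = 113.6 min = 6816.0 s.
During one orbit Earth rotates (6816.0 / 86166) × 360° = 28.48°.

28.5°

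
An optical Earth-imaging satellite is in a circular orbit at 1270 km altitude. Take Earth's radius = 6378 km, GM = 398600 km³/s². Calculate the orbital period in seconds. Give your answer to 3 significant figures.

Semi-major axis a = 6378 + 1270 = 7648 km. Period T = 2π√(a³/μ) = 2π√(7648³/398600) = 6656.3 s = 110.94 min.

6660 seconds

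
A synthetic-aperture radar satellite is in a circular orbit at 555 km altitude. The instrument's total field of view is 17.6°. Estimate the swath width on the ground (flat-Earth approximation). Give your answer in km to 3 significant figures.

172 km

Half-angle = 17.6°/2 = 8.8°.
Swath width ≈ 2h·tan(θ/2) = 2 × 555 × tan(8.8°) = 171.8 km.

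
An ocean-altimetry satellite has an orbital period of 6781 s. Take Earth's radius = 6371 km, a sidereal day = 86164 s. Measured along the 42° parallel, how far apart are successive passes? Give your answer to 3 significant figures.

2340 km

Node shift per orbit = (6781.0/86164) × 360° = 28.33°.
Equatorial spacing = 28.33 × 111.2 km/° = 3150 km.
At 42° latitude, spacing = 3150 × cos(42°) = 2341 km.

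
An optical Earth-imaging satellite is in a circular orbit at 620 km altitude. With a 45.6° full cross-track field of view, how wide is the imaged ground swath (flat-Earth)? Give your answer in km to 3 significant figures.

521 km

Half-angle = 45.6°/2 = 22.8°.
Swath width ≈ 2h·tan(θ/2) = 2 × 620 × tan(22.8°) = 521.2 km.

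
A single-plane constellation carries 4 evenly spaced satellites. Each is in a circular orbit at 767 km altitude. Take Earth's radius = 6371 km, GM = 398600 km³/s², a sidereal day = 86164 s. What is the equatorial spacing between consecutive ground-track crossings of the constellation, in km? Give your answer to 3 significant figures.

Semi-major axis a = 6371 + 767 = 7138 km. Period T = 2π√(a³/μ) = 2π√(7138³/398600) = 6001.7 s = 100.03 min.
Single-satellite node shift = (6001.7/86164) × 360° = 25.08°.
With 4 satellites evenly phased, successive equator crossings are 25.08/4 = 6.269° apart.
That is 6.269 × 111.2 = 697 km at the equator.

697 km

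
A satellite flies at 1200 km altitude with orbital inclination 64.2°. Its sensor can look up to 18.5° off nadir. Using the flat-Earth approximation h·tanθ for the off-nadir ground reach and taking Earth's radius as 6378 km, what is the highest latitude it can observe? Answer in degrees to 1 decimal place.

67.8°

For a prograde orbit the ground track reaches latitude ±i = ±64.2°.
Sensor half-swath on the ground ≈ 1200·tan(18.5°) = 402 km = 3.61° of latitude.
Maximum observable latitude ≈ 64.2 + 3.61 = 67.8°.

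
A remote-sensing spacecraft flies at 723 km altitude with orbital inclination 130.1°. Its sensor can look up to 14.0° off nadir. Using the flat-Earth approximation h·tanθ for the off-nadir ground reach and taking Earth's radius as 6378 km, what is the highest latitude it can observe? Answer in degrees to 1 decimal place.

51.5°

Retrograde orbit: the ground track reaches ±(180° − i) = ±(180 − 130.1) = ±49.9°.
Sensor half-swath on the ground ≈ 723·tan(14.0°) = 180 km = 1.62° of latitude.
Maximum observable latitude ≈ 49.9 + 1.62 = 51.5°.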